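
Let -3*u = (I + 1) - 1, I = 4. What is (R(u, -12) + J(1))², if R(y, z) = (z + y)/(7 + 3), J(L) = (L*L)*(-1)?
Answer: 49/9 ≈ 5.4444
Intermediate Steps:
J(L) = -L² (J(L) = L²*(-1) = -L²)
u = -4/3 (u = -((4 + 1) - 1)/3 = -(5 - 1)/3 = -⅓*4 = -4/3 ≈ -1.3333)
R(y, z) = y/10 + z/10 (R(y, z) = (y + z)/10 = (y + z)*(⅒) = y/10 + z/10)
(R(u, -12) + J(1))² = (((⅒)*(-4/3) + (⅒)*(-12)) - 1*1²)² = ((-2/15 - 6/5) - 1*1)² = (-4/3 - 1)² = (-7/3)² = 49/9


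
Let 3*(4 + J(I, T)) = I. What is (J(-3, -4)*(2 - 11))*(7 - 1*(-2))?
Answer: 405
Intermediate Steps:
J(I, T) = -4 + I/3
(J(-3, -4)*(2 - 11))*(7 - 1*(-2)) = ((-4 + (1/3)*(-3))*(2 - 11))*(7 - 1*(-2)) = ((-4 - 1)*(-9))*(7 + 2) = -5*(-9)*9 = 45*9 = 405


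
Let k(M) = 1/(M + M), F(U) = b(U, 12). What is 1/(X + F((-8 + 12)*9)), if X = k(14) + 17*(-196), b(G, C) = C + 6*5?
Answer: -28/92119 ≈ -0.00030395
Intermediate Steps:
b(G, C) = 30 + C (b(G, C) = C + 30 = 30 + C)
F(U) = 42 (F(U) = 30 + 12 = 42)
k(M) = 1/(2*M)
X = -93295/28 (X = (½)/14 + 17*(-196) = (½)*(1/14) - 3332 = 1/28 - 3332 = -93295/28 ≈ -3332.0)
1/(X + F((-8 + 12)*9)) = 1/(-93295/28 + 42) = 1/(-92119/28) = -28/92119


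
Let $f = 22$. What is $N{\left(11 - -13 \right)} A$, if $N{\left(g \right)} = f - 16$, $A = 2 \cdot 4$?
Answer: $48$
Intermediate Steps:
$A = 8$
$N{\left(g \right)} = 6$ ($N{\left(g \right)} = 22 - 16 = 6$)
$N{\left(11 - -13 \right)} A = 6 \cdot 8 = 48$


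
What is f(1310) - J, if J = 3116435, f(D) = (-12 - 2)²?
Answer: -3116239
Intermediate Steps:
f(D) = 196 (f(D) = (-14)² = 196)
f(1310) - J = 196 - 1*3116435 = 196 - 3116435 = -3116239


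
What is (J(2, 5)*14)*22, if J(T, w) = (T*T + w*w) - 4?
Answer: 7700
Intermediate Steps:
J(T, w) = -4 + T**2 + w**2 (J(T, w) = (T**2 + w**2) - 4 = -4 + T**2 + w**2)
(J(2, 5)*14)*22 = ((-4 + 2**2 + 5**2)*14)*22 = ((-4 + 4 + 25)*14)*22 = (25*14)*22 = 350*22 = 7700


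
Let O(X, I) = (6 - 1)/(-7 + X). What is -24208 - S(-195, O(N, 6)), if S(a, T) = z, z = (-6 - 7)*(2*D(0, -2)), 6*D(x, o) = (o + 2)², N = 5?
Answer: -24208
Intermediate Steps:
O(X, I) = 5/(-7 + X)
D(x, o) = (2 + o)²/6 (D(x, o) = (o + 2)²/6 = (2 + o)²/6)
z = 0 (z = (-6 - 7)*(2*((2 - 2)²/6)) = -26*(⅙)*0² = -26*(⅙)*0 = -26*0 = -13*0 = 0)
S(a, T) = 0
-24208 - S(-195, O(N, 6)) = -24208 - 1*0 = -24208 + 0 = -24208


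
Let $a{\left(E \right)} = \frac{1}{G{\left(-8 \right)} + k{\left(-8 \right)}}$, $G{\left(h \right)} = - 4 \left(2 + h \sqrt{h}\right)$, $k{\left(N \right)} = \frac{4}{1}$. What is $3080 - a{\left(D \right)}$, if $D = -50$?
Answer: $\frac{6320161}{2052} + \frac{4 i \sqrt{2}}{513} \approx 3080.0 + 0.011027 i$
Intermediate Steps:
$k{\left(N \right)} = 4$ ($k{\left(N \right)} = 4 \cdot 1 = 4$)
$G{\left(h \right)} = -8 - 4 h^{\frac{3}{2}}$ ($G{\left(h \right)} = - 4 \left(2 + h^{\frac{3}{2}}\right) = -8 - 4 h^{\frac{3}{2}}$)
$a{\left(E \right)} = \frac{1}{-4 + 64 i \sqrt{2}}$ ($a{\left(E \right)} = \frac{1}{\left(-8 - 4 \left(-8\right)^{\frac{3}{2}}\right) + 4} = \frac{1}{\left(-8 - 4 \left(- 16 i \sqrt{2}\right)\right) + 4} = \frac{1}{\left(-8 + 64 i \sqrt{2}\right) + 4} = \frac{1}{-4 + 64 i \sqrt{2}}$)
$3080 - a{\left(D \right)} = 3080 - \left(- \frac{1}{2052} - \frac{4 i \sqrt{2}}{513}\right) = 3080 + \left(\frac{1}{2052} + \frac{4 i \sqrt{2}}{513}\right) = \frac{6320161}{2052} + \frac{4 i \sqrt{2}}{513}$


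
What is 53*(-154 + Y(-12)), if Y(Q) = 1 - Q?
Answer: -7473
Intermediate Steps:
53*(-154 + Y(-12)) = 53*(-154 + (1 - 1*(-12))) = 53*(-154 + (1 + 12)) = 53*(-154 + 13) = 53*(-141) = -7473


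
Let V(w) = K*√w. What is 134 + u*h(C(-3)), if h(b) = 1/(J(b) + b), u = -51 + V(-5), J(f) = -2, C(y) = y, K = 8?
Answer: 721/5 - 8*I*√5/5 ≈ 144.2 - 3.5777*I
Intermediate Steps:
V(w) = 8*√w
u = -51 + 8*I*√5 (u = -51 + 8*√(-5) = -51 + 8*(I*√5) = -51 + 8*I*√5 ≈ -51.0 + 17.889*I)
h(b) = 1/(-2 + b)
134 + u*h(C(-3)) = 134 + (-51 + 8*I*√5)/(-2 - 3) = 134 + (-51 + 8*I*√5)/(-5) = 134 + (-51 + 8*I*√5)*(-⅕) = 134 + (51/5 - 8*I*√5/5) = 721/5 - 8*I*√5/5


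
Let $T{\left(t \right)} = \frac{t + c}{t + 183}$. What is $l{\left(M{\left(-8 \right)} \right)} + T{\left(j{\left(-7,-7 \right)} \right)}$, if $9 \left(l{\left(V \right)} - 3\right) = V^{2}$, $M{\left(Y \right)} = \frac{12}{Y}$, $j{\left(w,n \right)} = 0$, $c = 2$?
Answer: $\frac{2387}{732} \approx 3.2609$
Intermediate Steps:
$T{\left(t \right)} = \frac{2 + t}{183 + t}$ ($T{\left(t \right)} = \frac{t + 2}{t + 183} = \frac{2 + t}{183 + t}$)
$l{\left(V \right)} = 3 + \frac{V^{2}}{9}$
$l{\left(M{\left(-8 \right)} \right)} + T{\left(j{\left(-7,-7 \right)} \right)} = \left(3 + \frac{\left(\frac{12}{-8}\right)^{2}}{9}\right) + \frac{2 + 0}{183 + 0} = \left(3 + \frac{\left(12 \left(- \frac{1}{8}\right)\right)^{2}}{9}\right) + \frac{1}{183} \cdot 2 = \left(3 + \frac{\left(- \frac{3}{2}\right)^{2}}{9}\right) + \frac{1}{183} \cdot 2 = \left(3 + \frac{1}{9} \cdot \frac{9}{4}\right) + \frac{2}{183} = \left(3 + \frac{1}{4}\right) + \frac{2}{183} = \frac{13}{4} + \frac{2}{183} = \frac{2387}{732}$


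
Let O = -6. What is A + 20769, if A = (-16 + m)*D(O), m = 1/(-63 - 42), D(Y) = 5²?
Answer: 427744/21 ≈ 20369.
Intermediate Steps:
D(Y) = 25
m = -1/105 (m = 1/(-105) = -1/105 ≈ -0.0095238)
A = -8405/21 (A = (-16 - 1/105)*25 = -1681/105*25 = -8405/21 ≈ -400.24)
A + 20769 = -8405/21 + 20769 = 427744/21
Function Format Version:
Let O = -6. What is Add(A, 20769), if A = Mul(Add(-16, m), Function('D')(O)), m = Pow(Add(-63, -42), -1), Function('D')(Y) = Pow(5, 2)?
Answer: Rational(427744, 21) ≈ 20369.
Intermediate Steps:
Function('D')(Y) = 25
m = Rational(-1, 105) (m = Pow(-105, -1) = Rational(-1, 105) ≈ -0.0095238)
A = Rational(-8405, 21) (A = Mul(Add(-16, Rational(-1, 105)), 25) = Mul(Rational(-1681, 105), 25) = Rational(-8405, 21) ≈ -400.24)
Add(A, 20769) = Add(Rational(-8405, 21), 20769) = Rational(427744, 21)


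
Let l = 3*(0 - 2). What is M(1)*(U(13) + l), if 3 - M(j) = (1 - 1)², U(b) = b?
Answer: 21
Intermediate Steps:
l = -6 (l = 3*(-2) = -6)
M(j) = 3 (M(j) = 3 - (1 - 1)² = 3 - 1*0² = 3 - 1*0 = 3 + 0 = 3)
M(1)*(U(13) + l) = 3*(13 - 6) = 3*7 = 21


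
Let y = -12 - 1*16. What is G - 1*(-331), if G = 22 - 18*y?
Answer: 857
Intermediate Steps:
y = -28 (y = -12 - 16 = -28)
G = 526 (G = 22 - 18*(-28) = 22 + 504 = 526)
G - 1*(-331) = 526 - 1*(-331) = 526 + 331 = 857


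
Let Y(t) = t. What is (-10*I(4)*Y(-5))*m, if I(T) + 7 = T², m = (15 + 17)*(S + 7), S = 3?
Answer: 144000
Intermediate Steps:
m = 320 (m = (15 + 17)*(3 + 7) = 32*10 = 320)
I(T) = -7 + T²
(-10*I(4)*Y(-5))*m = -10*(-7 + 4²)*(-5)*320 = -10*(-7 + 16)*(-5)*320 = -90*(-5)*320 = -10*(-45)*320 = 450*320 = 144000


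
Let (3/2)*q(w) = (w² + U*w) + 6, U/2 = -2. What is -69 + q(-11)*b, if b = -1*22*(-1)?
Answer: 2439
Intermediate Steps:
U = -4 (U = 2*(-2) = -4)
b = 22 (b = -22*(-1) = 22)
q(w) = 4 - 8*w/3 + 2*w²/3 (q(w) = 2*((w² - 4*w) + 6)/3 = 2*(6 + w² - 4*w)/3 = 4 - 8*w/3 + 2*w²/3)
-69 + q(-11)*b = -69 + (4 - 8/3*(-11) + (⅔)*(-11)²)*22 = -69 + (4 + 88/3 + (⅔)*121)*22 = -69 + (4 + 88/3 + 242/3)*22 = -69 + 114*22 = -69 + 2508 = 2439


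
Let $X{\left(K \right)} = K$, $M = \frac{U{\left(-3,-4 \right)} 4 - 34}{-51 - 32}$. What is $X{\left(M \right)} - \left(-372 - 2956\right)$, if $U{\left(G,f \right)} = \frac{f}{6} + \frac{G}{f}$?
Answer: $\frac{828773}{249} \approx 3328.4$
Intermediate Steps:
$U{\left(G,f \right)} = \frac{f}{6} + \frac{G}{f}$ ($U{\left(G,f \right)} = f \frac{1}{6} + \frac{G}{f} = \frac{f}{6} + \frac{G}{f}$)
$M = \frac{101}{249}$ ($M = \frac{\left(\frac{1}{6} \left(-4\right) - \frac{3}{-4}\right) 4 - 34}{-51 - 32} = \frac{\left(- \frac{2}{3} - - \frac{3}{4}\right) 4 - 34}{-51 + \left(-36 + 4\right)} = \frac{\left(- \frac{2}{3} + \frac{3}{4}\right) 4 - 34}{-51 - 32} = \frac{\frac{1}{12} \cdot 4 - 34}{-83} = \left(\frac{1}{3} - 34\right) \left(- \frac{1}{83}\right) = \left(- \frac{101}{3}\right) \left(- \frac{1}{83}\right) = \frac{101}{249} \approx 0.40562$)
$X{\left(M \right)} - \left(-372 - 2956\right) = \frac{101}{249} - \left(-372 - 2956\right) = \frac{101}{249} - -3328 = \frac{101}{249} + 3328 = \frac{828773}{249}$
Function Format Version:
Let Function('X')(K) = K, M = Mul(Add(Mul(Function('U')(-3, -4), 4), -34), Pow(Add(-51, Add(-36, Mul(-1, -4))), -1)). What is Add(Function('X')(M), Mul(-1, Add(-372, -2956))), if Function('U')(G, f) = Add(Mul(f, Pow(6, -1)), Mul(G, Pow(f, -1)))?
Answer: Rational(828773, 249) ≈ 3328.4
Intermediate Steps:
Function('U')(G, f) = Add(Mul(Rational(1, 6), f), Mul(G, Pow(f, -1))) (Function('U')(G, f) = Add(Mul(f, Rational(1, 6)), Mul(G, Pow(f, -1))) = Add(Mul(Rational(1, 6), f), Mul(G, Pow(f, -1))))
M = Rational(101, 249) (M = Mul(Add(Mul(Add(Mul(Rational(1, 6), -4), Mul(-3, Pow(-4, -1))), 4), -34), Pow(Add(-51, Add(-36, Mul(-1, -4))), -1)) = Mul(Add(Mul(Add(Rational(-2, 3), Mul(-3, Rational(-1, 4))), 4), -34), Pow(Add(-51, Add(-36, 4)), -1)) = Mul(Add(Mul(Add(Rational(-2, 3), Rational(3, 4)), 4), -34), Pow(Add(-51, -32), -1)) = Mul(Add(Mul(Rational(1, 12), 4), -34), Pow(-83, -1)) = Mul(Add(Rational(1, 3), -34), Rational(-1, 83)) = Mul(Rational(-101, 3), Rational(-1, 83)) = Rational(101, 249) ≈ 0.40562)
Add(Function('X')(M), Mul(-1, Add(-372, -2956))) = Add(Rational(101, 249), Mul(-1, Add(-372, -2956))) = Add(Rational(101, 249), Mul(-1, -3328)) = Add(Rational(101, 249), 3328) = Rational(828773, 249)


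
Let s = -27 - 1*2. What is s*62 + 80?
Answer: -1718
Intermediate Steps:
s = -29 (s = -27 - 2 = -29)
s*62 + 80 = -29*62 + 80 = -1798 + 80 = -1718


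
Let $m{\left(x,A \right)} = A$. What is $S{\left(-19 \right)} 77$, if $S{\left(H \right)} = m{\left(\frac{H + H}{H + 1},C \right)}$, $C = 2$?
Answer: $154$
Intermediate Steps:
$S{\left(H \right)} = 2$
$S{\left(-19 \right)} 77 = 2 \cdot 77 = 154$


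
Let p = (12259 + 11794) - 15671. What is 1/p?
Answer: 1/8382 ≈ 0.00011930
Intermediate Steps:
p = 8382 (p = 24053 - 15671 = 8382)
1/p = 1/8382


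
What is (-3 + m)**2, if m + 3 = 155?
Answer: 22201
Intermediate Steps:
m = 152 (m = -3 + 155 = 152)
(-3 + m)**2 = (-3 + 152)**2 = 149**2 = 22201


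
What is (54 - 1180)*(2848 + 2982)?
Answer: -6564580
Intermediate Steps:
(54 - 1180)*(2848 + 2982) = -1126*5830 = -6564580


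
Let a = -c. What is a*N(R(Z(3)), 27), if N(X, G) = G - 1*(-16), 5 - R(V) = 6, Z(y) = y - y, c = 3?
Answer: -129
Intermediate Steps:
Z(y) = 0
R(V) = -1 (R(V) = 5 - 1*6 = 5 - 6 = -1)
N(X, G) = 16 + G (N(X, G) = G + 16 = 16 + G)
a = -3 (a = -1*3 = -3)
a*N(R(Z(3)), 27) = -3*(16 + 27) = -3*43 = -129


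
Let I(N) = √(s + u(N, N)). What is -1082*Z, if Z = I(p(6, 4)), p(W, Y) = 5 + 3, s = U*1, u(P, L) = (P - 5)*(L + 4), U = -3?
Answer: -1082*√33 ≈ -6215.6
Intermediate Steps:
u(P, L) = (-5 + P)*(4 + L)
s = -3 (s = -3*1 = -3)
p(W, Y) = 8
I(N) = √(-23 + N² - N) (I(N) = √(-3 + (-20 - 5*N + 4*N + N*N)) = √(-3 + (-20 - 5*N + 4*N + N²)) = √(-3 + (-20 + N² - N)) = √(-23 + N² - N))
Z = √33 (Z = √(-23 + 8² - 1*8) = √(-23 + 64 - 8) = √33 ≈ 5.7446)
-1082*Z = -1082*√33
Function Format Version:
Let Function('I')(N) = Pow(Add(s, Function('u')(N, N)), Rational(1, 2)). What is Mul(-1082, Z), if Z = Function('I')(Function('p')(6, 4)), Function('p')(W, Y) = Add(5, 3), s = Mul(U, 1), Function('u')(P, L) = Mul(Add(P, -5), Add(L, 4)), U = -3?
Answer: Mul(-1082, Pow(33, Rational(1, 2))) ≈ -6215.6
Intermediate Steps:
Function('u')(P, L) = Mul(Add(-5, P), Add(4, L))
s = -3 (s = Mul(-3, 1) = -3)
Function('p')(W, Y) = 8
Function('I')(N) = Pow(Add(-23, Pow(N, 2), Mul(-1, N)), Rational(1, 2)) (Function('I')(N) = Pow(Add(-3, Add(-20, Mul(-5, N), Mul(4, N), Mul(N, N))), Rational(1, 2)) = Pow(Add(-3, Add(-20, Mul(-5, N), Mul(4, N), Pow(N, 2))), Rational(1, 2)) = Pow(Add(-3, Add(-20, Pow(N, 2), Mul(-1, N))), Rational(1, 2)) = Pow(Add(-23, Pow(N, 2), Mul(-1, N)), Rational(1, 2)))
Z = Pow(33, Rational(1, 2)) (Z = Pow(Add(-23, Pow(8, 2), Mul(-1, 8)), Rational(1, 2)) = Pow(Add(-23, 64, -8), Rational(1, 2)) = Pow(33, Rational(1, 2)) ≈ 5.7446)
Mul(-1082, Z) = Mul(-1082, Pow(33, Rational(1, 2)))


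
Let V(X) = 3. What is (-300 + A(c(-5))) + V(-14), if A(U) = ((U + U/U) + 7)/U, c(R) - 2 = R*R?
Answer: -7984/27 ≈ -295.70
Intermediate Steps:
c(R) = 2 + R² (c(R) = 2 + R*R = 2 + R²)
A(U) = (8 + U)/U (A(U) = ((U + 1) + 7)/U = ((1 + U) + 7)/U = (8 + U)/U)
(-300 + A(c(-5))) + V(-14) = (-300 + (8 + (2 + (-5)²))/(2 + (-5)²)) + 3 = (-300 + (8 + (2 + 25))/(2 + 25)) + 3 = (-300 + (8 + 27)/27) + 3 = (-300 + (1/27)*35) + 3 = (-300 + 35/27) + 3 = -8065/27 + 3 = -7984/27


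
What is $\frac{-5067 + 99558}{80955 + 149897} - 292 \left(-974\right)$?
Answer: $\frac{65656250107}{230852} \approx 2.8441 \cdot 10^{5}$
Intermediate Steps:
$\frac{-5067 + 99558}{80955 + 149897} - 292 \left(-974\right) = \frac{94491}{230852} - -284408 = 94491 \cdot \frac{1}{230852} + 284408 = \frac{94491}{230852} + 284408 = \frac{65656250107}{230852}$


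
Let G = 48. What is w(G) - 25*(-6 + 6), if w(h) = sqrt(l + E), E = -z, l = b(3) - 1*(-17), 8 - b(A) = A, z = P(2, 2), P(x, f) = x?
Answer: 2*sqrt(5) ≈ 4.4721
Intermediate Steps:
z = 2
b(A) = 8 - A
l = 22 (l = (8 - 1*3) - 1*(-17) = (8 - 3) + 17 = 5 + 17 = 22)
E = -2 (E = -1*2 = -2)
w(h) = 2*sqrt(5) (w(h) = sqrt(22 - 2) = sqrt(20) = 2*sqrt(5))
w(G) - 25*(-6 + 6) = 2*sqrt(5) - 25*(-6 + 6) = 2*sqrt(5) - 25*0 = 2*sqrt(5) - 1*0 = 2*sqrt(5) + 0 = 2*sqrt(5)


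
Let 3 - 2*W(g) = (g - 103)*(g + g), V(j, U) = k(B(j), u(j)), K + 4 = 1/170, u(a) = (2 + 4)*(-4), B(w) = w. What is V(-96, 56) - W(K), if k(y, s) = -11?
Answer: 11989081/28900 ≈ 414.85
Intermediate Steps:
u(a) = -24 (u(a) = 6*(-4) = -24)
K = -679/170 (K = -4 + 1/170 = -679/170 ≈ -3.9941)
V(j, U) = -11
W(g) = 3/2 - g*(-103 + g) (W(g) = 3/2 - (g - 103)*(g + g)/2 = 3/2 - (-103 + g)*2*g/2 = 3/2 - g*(-103 + g))
V(-96, 56) - W(K) = -11 - (3/2 - (-679/170)**2 + 103*(-679/170)) = -11 - (3/2 - 1*461041/28900 - 69937/170) = -11 - (3/2 - 461041/28900 - 69937/170) = -11 - 1*(-12306981/28900) = -11 + 12306981/28900 = 11989081/28900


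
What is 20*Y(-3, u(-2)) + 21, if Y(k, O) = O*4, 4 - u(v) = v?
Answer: 501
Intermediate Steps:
u(v) = 4 - v
Y(k, O) = 4*O
20*Y(-3, u(-2)) + 21 = 20*(4*(4 - 1*(-2))) + 21 = 20*(4*(4 + 2)) + 21 = 20*(4*6) + 21 = 20*24 + 21 = 480 + 21 = 501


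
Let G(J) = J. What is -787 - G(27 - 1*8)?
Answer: -806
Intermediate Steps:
-787 - G(27 - 1*8) = -787 - (27 - 1*8) = -787 - (27 - 8) = -787 - 1*19 = -787 - 19 = -806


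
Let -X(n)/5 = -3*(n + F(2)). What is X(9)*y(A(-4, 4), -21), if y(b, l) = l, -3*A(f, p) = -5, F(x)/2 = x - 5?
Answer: -945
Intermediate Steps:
F(x) = -10 + 2*x (F(x) = 2*(x - 5) = 2*(-5 + x) = -10 + 2*x)
A(f, p) = 5/3 (A(f, p) = -1/3*(-5) = 5/3)
X(n) = -90 + 15*n (X(n) = -(-15)*(n + (-10 + 2*2)) = -(-15)*(n + (-10 + 4)) = -(-15)*(n - 6) = -(-15)*(-6 + n) = -5*(18 - 3*n) = -90 + 15*n)
X(9)*y(A(-4, 4), -21) = (-90 + 15*9)*(-21) = (-90 + 135)*(-21) = 45*(-21) = -945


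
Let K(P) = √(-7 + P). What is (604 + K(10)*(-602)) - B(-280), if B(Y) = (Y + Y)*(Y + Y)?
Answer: -312996 - 602*√3 ≈ -3.1404e+5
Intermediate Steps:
B(Y) = 4*Y² (B(Y) = (2*Y)*(2*Y) = 4*Y²)
(604 + K(10)*(-602)) - B(-280) = (604 + √(-7 + 10)*(-602)) - 4*(-280)² = (604 + √3*(-602)) - 4*78400 = (604 - 602*√3) - 1*313600 = (604 - 602*√3) - 313600 = -312996 - 602*√3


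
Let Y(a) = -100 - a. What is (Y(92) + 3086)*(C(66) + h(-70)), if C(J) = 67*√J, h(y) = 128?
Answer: 370432 + 193898*√66 ≈ 1.9457e+6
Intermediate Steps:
(Y(92) + 3086)*(C(66) + h(-70)) = ((-100 - 1*92) + 3086)*(67*√66 + 128) = ((-100 - 92) + 3086)*(128 + 67*√66) = (-192 + 3086)*(128 + 67*√66) = 2894*(128 + 67*√66) = 370432 + 193898*√66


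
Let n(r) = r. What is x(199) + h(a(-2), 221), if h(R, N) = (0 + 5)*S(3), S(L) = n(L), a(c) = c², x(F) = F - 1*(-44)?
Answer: 258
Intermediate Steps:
x(F) = 44 + F (x(F) = F + 44 = 44 + F)
S(L) = L
h(R, N) = 15 (h(R, N) = (0 + 5)*3 = 5*3 = 15)
x(199) + h(a(-2), 221) = (44 + 199) + 15 = 243 + 15 = 258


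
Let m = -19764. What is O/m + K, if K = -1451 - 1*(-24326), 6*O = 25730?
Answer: 1356291635/59292 ≈ 22875.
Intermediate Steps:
O = 12865/3 (O = (⅙)*25730 = 12865/3 ≈ 4288.3)
K = 22875 (K = -1451 + 24326 = 22875)
O/m + K = (12865/3)/(-19764) + 22875 = (12865/3)*(-1/19764) + 22875 = -12865/59292 + 22875 = 1356291635/59292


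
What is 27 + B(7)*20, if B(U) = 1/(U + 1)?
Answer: 59/2 ≈ 29.500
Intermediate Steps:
B(U) = 1/(1 + U)
27 + B(7)*20 = 27 + 20/(1 + 7) = 27 + 20/8 = 27 + (⅛)*20 = 27 + 5/2 = 59/2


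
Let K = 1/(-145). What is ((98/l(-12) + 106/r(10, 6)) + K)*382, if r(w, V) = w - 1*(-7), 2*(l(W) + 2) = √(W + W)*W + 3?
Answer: 20090213142/8521505 + 1796928*I*√6/3457 ≈ 2357.6 + 1273.2*I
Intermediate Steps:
K = -1/145 ≈ -0.0068966
l(W) = -½ + √2*W^(3/2)/2 (l(W) = -2 + (√(W + W)*W + 3)/2 = -2 + (√(2*W)*W + 3)/2 = -2 + ((√2*√W)*W + 3)/2 = -2 + (√2*W^(3/2) + 3)/2 = -2 + (3 + √2*W^(3/2))/2 = -2 + (3/2 + √2*W^(3/2)/2) = -½ + √2*W^(3/2)/2)
r(w, V) = 7 + w (r(w, V) = w + 7 = 7 + w)
((98/l(-12) + 106/r(10, 6)) + K)*382 = ((98/(-½ + √2*(-12)^(3/2)/2) + 106/(7 + 10)) - 1/145)*382 = ((98/(-½ + √2*(-24*I*√3)/2) + 106/17) - 1/145)*382 = ((98/(-½ - 12*I*√6) + 106*(1/17)) - 1/145)*382 = ((98/(-½ - 12*I*√6) + 106/17) - 1/145)*382 = ((106/17 + 98/(-½ - 12*I*√6)) - 1/145)*382 = (15353/2465 + 98/(-½ - 12*I*√6))*382 = 5864846/2465 + 37436/(-½ - 12*I*√6)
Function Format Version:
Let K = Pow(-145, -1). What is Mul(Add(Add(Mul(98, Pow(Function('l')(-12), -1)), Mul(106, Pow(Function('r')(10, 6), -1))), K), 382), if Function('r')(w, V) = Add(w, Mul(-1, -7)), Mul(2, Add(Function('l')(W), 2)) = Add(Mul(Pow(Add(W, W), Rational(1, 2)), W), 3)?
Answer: Add(Rational(20090213142, 8521505), Mul(Rational(1796928, 3457), I, Pow(6, Rational(1, 2)))) ≈ Add(2357.6, Mul(1273.2, I))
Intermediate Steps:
K = Rational(-1, 145) ≈ -0.0068966
Function('l')(W) = Add(Rational(-1, 2), Mul(Rational(1, 2), Pow(2, Rational(1, 2)), Pow(W, Rational(3, 2)))) (Function('l')(W) = Add(-2, Mul(Rational(1, 2), Add(Mul(Pow(Add(W, W), Rational(1, 2)), W), 3))) = Add(-2, Mul(Rational(1, 2), Add(Mul(Pow(Mul(2, W), Rational(1, 2)), W), 3))) = Add(-2, Mul(Rational(1, 2), Add(Mul(Mul(Pow(2, Rational(1, 2)), Pow(W, Rational(1, 2))), W), 3))) = Add(-2, Mul(Rational(1, 2), Add(Mul(Pow(2, Rational(1, 2)), Pow(W, Rational(3, 2))), 3))) = Add(-2, Mul(Rational(1, 2), Add(3, Mul(Pow(2, Rational(1, 2)), Pow(W, Rational(3, 2)))))) = Add(-2, Add(Rational(3, 2), Mul(Rational(1, 2), Pow(2, Rational(1, 2)), Pow(W, Rational(3, 2))))) = Add(Rational(-1, 2), Mul(Rational(1, 2), Pow(2, Rational(1, 2)), Pow(W, Rational(3, 2)))))
Function('r')(w, V) = Add(7, w) (Function('r')(w, V) = Add(w, 7) = Add(7, w))
Mul(Add(Add(Mul(98, Pow(Function('l')(-12), -1)), Mul(106, Pow(Function('r')(10, 6), -1))), K), 382) = Mul(Add(Add(Mul(98, Pow(Add(Rational(-1, 2), Mul(Rational(1, 2), Pow(2, Rational(1, 2)), Pow(-12, Rational(3, 2)))), -1)), Mul(106, Pow(Add(7, 10), -1))), Rational(-1, 145)), 382) = Mul(Add(Add(Mul(98, Pow(Add(Rational(-1, 2), Mul(Rational(1, 2), Pow(2, Rational(1, 2)), Mul(-24, I, Pow(3, Rational(1, 2))))), -1)), Mul(106, Pow(17, -1))), Rational(-1, 145)), 382) = Mul(Add(Add(Mul(98, Pow(Add(Rational(-1, 2), Mul(-12, I, Pow(6, Rational(1, 2)))), -1)), Mul(106, Rational(1, 17))), Rational(-1, 145)), 382) = Mul(Add(Add(Mul(98, Pow(Add(Rational(-1, 2), Mul(-12, I, Pow(6, Rational(1, 2)))), -1)), Rational(106, 17)), Rational(-1, 145)), 382) = Mul(Add(Add(Rational(106, 17), Mul(98, Pow(Add(Rational(-1, 2), Mul(-12, I, Pow(6, Rational(1, 2)))), -1))), Rational(-1, 145)), 382) = Mul(Add(Rational(15353, 2465), Mul(98, Pow(Add(Rational(-1, 2), Mul(-12, I, Pow(6, Rational(1, 2)))), -1))), 382) = Add(Rational(5864846, 2465), Mul(37436, Pow(Add(Rational(-1, 2), Mul(-12, I, Pow(6, Rational(1, 2)))), -1)))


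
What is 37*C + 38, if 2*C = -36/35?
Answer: 664/35 ≈ 18.971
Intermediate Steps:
C = -18/35 (C = (-36/35)/2 = (-36*1/35)/2 = (½)*(-36/35) = -18/35 ≈ -0.51429)
37*C + 38 = 37*(-18/35) + 38 = -666/35 + 38 = 664/35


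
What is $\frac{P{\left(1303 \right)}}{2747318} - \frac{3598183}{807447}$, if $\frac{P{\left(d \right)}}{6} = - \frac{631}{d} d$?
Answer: $- \frac{4944204958768}{1109156838573} \approx -4.4576$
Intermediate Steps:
$P{\left(d \right)} = -3786$ ($P{\left(d \right)} = 6 - \frac{631}{d} d = 6 \left(-631\right) = -3786$)
$\frac{P{\left(1303 \right)}}{2747318} - \frac{3598183}{807447} = - \frac{3786}{2747318} - \frac{3598183}{807447} = \left(-3786\right) \frac{1}{2747318} - \frac{3598183}{807447} = - \frac{1893}{1373659} - \frac{3598183}{807447} = - \frac{4944204958768}{1109156838573}$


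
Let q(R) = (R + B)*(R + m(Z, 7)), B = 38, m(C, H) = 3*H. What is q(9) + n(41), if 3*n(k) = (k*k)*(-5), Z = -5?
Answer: -4175/3 ≈ -1391.7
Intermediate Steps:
n(k) = -5*k**2/3 (n(k) = ((k*k)*(-5))/3 = (k**2*(-5))/3 = (-5*k**2)/3 = -5*k**2/3)
q(R) = (21 + R)*(38 + R) (q(R) = (R + 38)*(R + 3*7) = (38 + R)*(R + 21) = (38 + R)*(21 + R) = (21 + R)*(38 + R))
q(9) + n(41) = (798 + 9**2 + 59*9) - 5/3*41**2 = (798 + 81 + 531) - 5/3*1681 = 1410 - 8405/3 = -4175/3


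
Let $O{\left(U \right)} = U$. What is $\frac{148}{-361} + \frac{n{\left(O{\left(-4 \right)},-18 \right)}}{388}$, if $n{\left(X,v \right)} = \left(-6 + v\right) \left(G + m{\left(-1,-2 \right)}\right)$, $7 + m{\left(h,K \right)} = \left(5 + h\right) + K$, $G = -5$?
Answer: $\frac{7304}{35017} \approx 0.20858$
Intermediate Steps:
$m{\left(h,K \right)} = -2 + K + h$ ($m{\left(h,K \right)} = -7 + \left(\left(5 + h\right) + K\right) = -7 + \left(5 + K + h\right) = -2 + K + h$)
$n{\left(X,v \right)} = 60 - 10 v$ ($n{\left(X,v \right)} = \left(-6 + v\right) \left(-5 - 5\right) = \left(-6 + v\right) \left(-10\right) = 60 - 10 v$)
$\frac{148}{-361} + \frac{n{\left(O{\left(-4 \right)},-18 \right)}}{388} = \frac{148}{-361} + \frac{60 - -180}{388} = 148 \left(- \frac{1}{361}\right) + \left(60 + 180\right) \frac{1}{388} = - \frac{148}{361} + 240 \cdot \frac{1}{388} = - \frac{148}{361} + \frac{60}{97} = \frac{7304}{35017}$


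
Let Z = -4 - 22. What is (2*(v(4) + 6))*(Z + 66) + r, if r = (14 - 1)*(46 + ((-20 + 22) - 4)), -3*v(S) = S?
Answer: 2836/3 ≈ 945.33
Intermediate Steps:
v(S) = -S/3
Z = -26
r = 572 (r = 13*(46 + (2 - 4)) = 13*(46 - 2) = 13*44 = 572)
(2*(v(4) + 6))*(Z + 66) + r = (2*(-1/3*4 + 6))*(-26 + 66) + 572 = (2*(-4/3 + 6))*40 + 572 = (2*(14/3))*40 + 572 = (28/3)*40 + 572 = 1120/3 + 572 = 2836/3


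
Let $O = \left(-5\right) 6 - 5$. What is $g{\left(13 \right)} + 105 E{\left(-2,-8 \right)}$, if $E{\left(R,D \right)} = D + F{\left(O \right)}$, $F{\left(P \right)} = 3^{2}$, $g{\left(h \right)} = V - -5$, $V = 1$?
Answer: $111$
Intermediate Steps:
$O = -35$ ($O = -30 - 5 = -35$)
$g{\left(h \right)} = 6$ ($g{\left(h \right)} = 1 - -5 = 1 + 5 = 6$)
$F{\left(P \right)} = 9$
$E{\left(R,D \right)} = 9 + D$ ($E{\left(R,D \right)} = D + 9 = 9 + D$)
$g{\left(13 \right)} + 105 E{\left(-2,-8 \right)} = 6 + 105 \left(9 - 8\right) = 6 + 105 \cdot 1 = 6 + 105 = 111$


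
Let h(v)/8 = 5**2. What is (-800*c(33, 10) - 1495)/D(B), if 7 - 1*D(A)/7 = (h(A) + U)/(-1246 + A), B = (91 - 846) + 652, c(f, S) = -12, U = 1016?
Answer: 575455/3927 ≈ 146.54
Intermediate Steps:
B = -103 (B = -755 + 652 = -103)
h(v) = 200 (h(v) = 8*5**2 = 8*25 = 200)
D(A) = 49 - 8512/(-1246 + A) (D(A) = 49 - 7*(200 + 1016)/(-1246 + A) = 49 - 8512/(-1246 + A))
(-800*c(33, 10) - 1495)/D(B) = (-800*(-12) - 1495)/((7*(-9938 + 7*(-103))/(-1246 - 103))) = (9600 - 1495)/((7*(-9938 - 721)/(-1349))) = 8105/((7*(-1/1349)*(-10659))) = 8105/(3927/71) = 8105*(71/3927) = 575455/3927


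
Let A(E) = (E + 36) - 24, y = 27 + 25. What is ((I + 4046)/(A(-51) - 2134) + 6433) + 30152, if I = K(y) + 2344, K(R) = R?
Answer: 79492763/2173 ≈ 36582.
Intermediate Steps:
y = 52
A(E) = 12 + E (A(E) = (36 + E) - 24 = 12 + E)
I = 2396 (I = 52 + 2344 = 2396)
((I + 4046)/(A(-51) - 2134) + 6433) + 30152 = ((2396 + 4046)/((12 - 51) - 2134) + 6433) + 30152 = (6442/(-39 - 2134) + 6433) + 30152 = (6442/(-2173) + 6433) + 30152 = (6442*(-1/2173) + 6433) + 30152 = (-6442/2173 + 6433) + 30152 = 13972467/2173 + 30152 = 79492763/2173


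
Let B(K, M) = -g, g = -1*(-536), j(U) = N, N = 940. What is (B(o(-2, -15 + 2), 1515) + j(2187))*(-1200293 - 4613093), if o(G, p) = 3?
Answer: -2348607944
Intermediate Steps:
j(U) = 940
g = 536
B(K, M) = -536 (B(K, M) = -1*536 = -536)
(B(o(-2, -15 + 2), 1515) + j(2187))*(-1200293 - 4613093) = (-536 + 940)*(-1200293 - 4613093) = 404*(-5813386) = -2348607944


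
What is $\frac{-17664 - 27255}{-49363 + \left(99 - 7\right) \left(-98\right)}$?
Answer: $\frac{44919}{58379} \approx 0.76944$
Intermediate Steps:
$\frac{-17664 - 27255}{-49363 + \left(99 - 7\right) \left(-98\right)} = - \frac{44919}{-49363 + 92 \left(-98\right)} = - \frac{44919}{-49363 - 9016} = - \frac{44919}{-58379} = \left(-44919\right) \left(- \frac{1}{58379}\right) = \frac{44919}{58379}$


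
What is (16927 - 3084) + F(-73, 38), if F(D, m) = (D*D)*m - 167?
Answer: 216178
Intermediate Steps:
F(D, m) = -167 + m*D² (F(D, m) = D²*m - 167 = m*D² - 167 = -167 + m*D²)
(16927 - 3084) + F(-73, 38) = (16927 - 3084) + (-167 + 38*(-73)²) = 13843 + (-167 + 38*5329) = 13843 + (-167 + 202502) = 13843 + 202335 = 216178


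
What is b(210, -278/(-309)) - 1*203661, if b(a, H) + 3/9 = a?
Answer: -610354/3 ≈ -2.0345e+5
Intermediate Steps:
b(a, H) = -1/3 + a
b(210, -278/(-309)) - 1*203661 = (-1/3 + 210) - 1*203661 = 629/3 - 203661 = -610354/3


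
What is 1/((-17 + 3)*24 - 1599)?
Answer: -1/1935 ≈ -0.00051680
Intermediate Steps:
1/((-17 + 3)*24 - 1599) = 1/(-14*24 - 1599) = 1/(-336 - 1599) = 1/(-1935) = -1/1935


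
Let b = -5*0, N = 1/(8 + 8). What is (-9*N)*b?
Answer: 0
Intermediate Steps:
N = 1/16 ≈ 0.062500
b = 0
(-9*N)*b = -9*1/16*0 = -9/16*0 = 0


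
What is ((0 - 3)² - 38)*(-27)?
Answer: 783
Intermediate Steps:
((0 - 3)² - 38)*(-27) = ((-3)² - 38)*(-27) = (9 - 38)*(-27) = -29*(-27) = 783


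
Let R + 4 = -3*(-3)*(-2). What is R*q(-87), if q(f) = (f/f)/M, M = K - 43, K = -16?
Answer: 22/59 ≈ 0.37288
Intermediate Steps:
M = -59 (M = -16 - 43 = -59)
q(f) = -1/59 (q(f) = (f/f)/(-59) = 1*(-1/59) = -1/59)
R = -22 (R = -4 - 3*(-3)*(-2) = -4 + 9*(-2) = -4 - 18 = -22)
R*q(-87) = -22*(-1/59) = 22/59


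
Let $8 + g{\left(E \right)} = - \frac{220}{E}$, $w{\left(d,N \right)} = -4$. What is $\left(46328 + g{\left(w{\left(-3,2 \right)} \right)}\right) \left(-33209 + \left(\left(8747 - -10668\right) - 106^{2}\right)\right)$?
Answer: $-1160766250$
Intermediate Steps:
$g{\left(E \right)} = -8 - \frac{220}{E}$
$\left(46328 + g{\left(w{\left(-3,2 \right)} \right)}\right) \left(-33209 + \left(\left(8747 - -10668\right) - 106^{2}\right)\right) = \left(46328 - \left(8 + \frac{220}{-4}\right)\right) \left(-33209 + \left(\left(8747 - -10668\right) - 106^{2}\right)\right) = \left(46328 - -47\right) \left(-33209 + \left(\left(8747 + 10668\right) - 11236\right)\right) = \left(46328 + \left(-8 + 55\right)\right) \left(-33209 + \left(19415 - 11236\right)\right) = \left(46328 + 47\right) \left(-33209 + 8179\right) = 46375 \left(-25030\right) = -1160766250$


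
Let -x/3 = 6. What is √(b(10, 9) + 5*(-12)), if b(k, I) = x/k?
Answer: I*√1545/5 ≈ 7.8613*I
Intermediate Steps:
x = -18 (x = -3*6 = -18)
b(k, I) = -18/k
√(b(10, 9) + 5*(-12)) = √(-18/10 + 5*(-12)) = √(-18*⅒ - 60) = √(-9/5 - 60) = √(-309/5) = I*√1545/5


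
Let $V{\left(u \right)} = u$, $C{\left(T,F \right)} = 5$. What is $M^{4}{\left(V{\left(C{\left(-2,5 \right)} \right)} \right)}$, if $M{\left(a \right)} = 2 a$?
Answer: $10000$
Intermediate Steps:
$M^{4}{\left(V{\left(C{\left(-2,5 \right)} \right)} \right)} = \left(2 \cdot 5\right)^{4} = 10^{4} = 10000$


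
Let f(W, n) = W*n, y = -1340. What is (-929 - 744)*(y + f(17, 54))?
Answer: 706006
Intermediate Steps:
(-929 - 744)*(y + f(17, 54)) = (-929 - 744)*(-1340 + 17*54) = -1673*(-1340 + 918) = -1673*(-422) = 706006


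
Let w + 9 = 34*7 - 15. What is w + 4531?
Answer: 4745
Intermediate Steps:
w = 214 (w = -9 + (34*7 - 15) = -9 + (238 - 15) = -9 + 223 = 214)
w + 4531 = 214 + 4531 = 4745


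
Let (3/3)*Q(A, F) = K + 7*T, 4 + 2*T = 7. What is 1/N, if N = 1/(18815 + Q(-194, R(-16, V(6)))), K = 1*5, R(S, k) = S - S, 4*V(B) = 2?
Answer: 37661/2 ≈ 18831.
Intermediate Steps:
T = 3/2 (T = -2 + (½)*7 = -2 + 7/2 = 3/2 ≈ 1.5000)
V(B) = ½ (V(B) = (¼)*2 = ½)
R(S, k) = 0
K = 5
Q(A, F) = 31/2 (Q(A, F) = 5 + 7*(3/2) = 5 + 21/2 = 31/2)
N = 2/37661 (N = 1/(18815 + 31/2) = 1/(37661/2) = 2/37661 ≈ 5.3105e-5)
1/N = 1/(2/37661) = 37661/2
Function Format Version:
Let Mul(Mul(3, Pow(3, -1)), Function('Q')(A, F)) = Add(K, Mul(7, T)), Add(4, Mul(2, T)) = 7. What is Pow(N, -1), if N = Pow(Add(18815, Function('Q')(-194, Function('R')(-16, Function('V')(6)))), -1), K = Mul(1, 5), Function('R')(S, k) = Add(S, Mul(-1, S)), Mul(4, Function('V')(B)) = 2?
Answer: Rational(37661, 2) ≈ 18831.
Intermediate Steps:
T = Rational(3, 2) (T = Add(-2, Mul(Rational(1, 2), 7)) = Add(-2, Rational(7, 2)) = Rational(3, 2) ≈ 1.5000)
Function('V')(B) = Rational(1, 2) (Function('V')(B) = Mul(Rational(1, 4), 2) = Rational(1, 2))
Function('R')(S, k) = 0
K = 5
Function('Q')(A, F) = Rational(31, 2) (Function('Q')(A, F) = Add(5, Mul(7, Rational(3, 2))) = Add(5, Rational(21, 2)) = Rational(31, 2))
N = Rational(2, 37661) (N = Pow(Add(18815, Rational(31, 2)), -1) = Pow(Rational(37661, 2), -1) = Rational(2, 37661) ≈ 5.3105e-5)
Pow(N, -1) = Pow(Rational(2, 37661), -1) = Rational(37661, 2)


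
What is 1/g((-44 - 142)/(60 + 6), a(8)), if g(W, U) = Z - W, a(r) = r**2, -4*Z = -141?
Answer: 44/1675 ≈ 0.026269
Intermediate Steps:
Z = 141/4 (Z = -1/4*(-141) = 141/4 ≈ 35.250)
g(W, U) = 141/4 - W
1/g((-44 - 142)/(60 + 6), a(8)) = 1/(141/4 - (-44 - 142)/(60 + 6)) = 1/(141/4 - (-186)/66) = 1/(141/4 - 1*(-31/11)) = 1/(141/4 + 31/11) = 1/(1675/44) = 44/1675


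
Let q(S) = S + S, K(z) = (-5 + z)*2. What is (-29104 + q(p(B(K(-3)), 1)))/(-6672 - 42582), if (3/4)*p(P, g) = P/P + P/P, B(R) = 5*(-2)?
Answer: 43648/73881 ≈ 0.59079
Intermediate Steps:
K(z) = -10 + 2*z
B(R) = -10
p(P, g) = 8/3 (p(P, g) = 4*(P/P + P/P)/3 = 4*(1 + 1)/3 = (4/3)*2 = 8/3)
q(S) = 2*S
(-29104 + q(p(B(K(-3)), 1)))/(-6672 - 42582) = (-29104 + 2*(8/3))/(-6672 - 42582) = (-29104 + 16/3)/(-49254) = -87296/3*(-1/49254) = 43648/73881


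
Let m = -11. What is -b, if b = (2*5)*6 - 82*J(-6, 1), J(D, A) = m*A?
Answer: -962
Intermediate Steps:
J(D, A) = -11*A
b = 962 (b = (2*5)*6 - (-902) = 10*6 - 82*(-11) = 60 + 902 = 962)
-b = -1*962 = -962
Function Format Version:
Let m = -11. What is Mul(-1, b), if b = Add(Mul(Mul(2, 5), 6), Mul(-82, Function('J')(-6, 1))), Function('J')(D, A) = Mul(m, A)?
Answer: -962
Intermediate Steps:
Function('J')(D, A) = Mul(-11, A)
b = 962 (b = Add(Mul(Mul(2, 5), 6), Mul(-82, Mul(-11, 1))) = Add(Mul(10, 6), Mul(-82, -11)) = Add(60, 902) = 962)
Mul(-1, b) = Mul(-1, 962) = -962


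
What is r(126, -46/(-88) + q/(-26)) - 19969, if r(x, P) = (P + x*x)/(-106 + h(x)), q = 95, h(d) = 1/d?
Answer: -76844189273/3819530 ≈ -20119.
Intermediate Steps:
r(x, P) = (P + x**2)/(-106 + 1/x) (r(x, P) = (P + x*x)/(-106 + 1/x) = (P + x**2)/(-106 + 1/x))
r(126, -46/(-88) + q/(-26)) - 19969 = -1*126*((-46/(-88) + 95/(-26)) + 126**2)/(-1 + 106*126) - 19969 = -1*126*((-46*(-1/88) + 95*(-1/26)) + 15876)/(-1 + 13356) - 19969 = -1*126*((23/44 - 95/26) + 15876)/13355 - 19969 = -1*126*1/13355*(-1791/572 + 15876) - 19969 = -1*126*1/13355*9079281/572 - 19969 = -571994703/3819530 - 19969 = -76844189273/3819530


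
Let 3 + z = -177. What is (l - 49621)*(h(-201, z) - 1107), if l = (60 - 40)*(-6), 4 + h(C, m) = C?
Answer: 65260192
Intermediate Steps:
z = -180 (z = -3 - 177 = -180)
h(C, m) = -4 + C
l = -120 (l = 20*(-6) = -120)
(l - 49621)*(h(-201, z) - 1107) = (-120 - 49621)*((-4 - 201) - 1107) = -49741*(-205 - 1107) = -49741*(-1312) = 65260192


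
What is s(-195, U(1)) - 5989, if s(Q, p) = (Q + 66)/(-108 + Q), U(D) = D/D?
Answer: -604846/101 ≈ -5988.6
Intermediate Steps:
U(D) = 1
s(Q, p) = (66 + Q)/(-108 + Q)
s(-195, U(1)) - 5989 = (66 - 195)/(-108 - 195) - 5989 = -129/(-303) - 5989 = -1/303*(-129) - 5989 = 43/101 - 5989 = -604846/101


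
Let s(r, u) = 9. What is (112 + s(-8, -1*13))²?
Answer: 14641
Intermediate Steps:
(112 + s(-8, -1*13))² = (112 + 9)² = 121² = 14641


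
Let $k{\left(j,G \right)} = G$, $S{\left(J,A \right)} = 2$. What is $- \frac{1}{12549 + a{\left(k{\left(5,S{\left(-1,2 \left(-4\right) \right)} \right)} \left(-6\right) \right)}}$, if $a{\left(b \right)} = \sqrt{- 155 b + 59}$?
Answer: $- \frac{12549}{157475482} + \frac{\sqrt{1919}}{157475482} \approx -7.941 \cdot 10^{-5}$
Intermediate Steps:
$a{\left(b \right)} = \sqrt{59 - 155 b}$
$- \frac{1}{12549 + a{\left(k{\left(5,S{\left(-1,2 \left(-4\right) \right)} \right)} \left(-6\right) \right)}} = - \frac{1}{12549 + \sqrt{59 - 155 \cdot 2 \left(-6\right)}} = - \frac{1}{12549 + \sqrt{59 - -1860}} = - \frac{1}{12549 + \sqrt{59 + 1860}} = - \frac{1}{12549 + \sqrt{1919}}$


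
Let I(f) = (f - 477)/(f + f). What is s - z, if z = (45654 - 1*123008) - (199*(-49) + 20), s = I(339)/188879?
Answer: 1443299801698/21343327 ≈ 67623.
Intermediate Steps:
I(f) = (-477 + f)/(2*f) (I(f) = (-477 + f)/((2*f)) = (-477 + f)*(1/(2*f)) = (-477 + f)/(2*f))
s = -23/21343327 (s = ((½)*(-477 + 339)/339)/188879 = ((½)*(1/339)*(-138))*(1/188879) = -23/113*1/188879 = -23/21343327 ≈ -1.0776e-6)
z = -67623 (z = (45654 - 123008) - (-9751 + 20) = -77354 - 1*(-9731) = -77354 + 9731 = -67623)
s - z = -23/21343327 - 1*(-67623) = -23/21343327 + 67623 = 1443299801698/21343327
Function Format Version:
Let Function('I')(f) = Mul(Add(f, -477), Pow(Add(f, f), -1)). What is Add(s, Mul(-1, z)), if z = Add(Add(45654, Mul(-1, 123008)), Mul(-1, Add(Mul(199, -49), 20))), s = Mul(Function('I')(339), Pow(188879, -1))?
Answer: Rational(1443299801698, 21343327) ≈ 67623.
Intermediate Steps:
Function('I')(f) = Mul(Rational(1, 2), Pow(f, -1), Add(-477, f)) (Function('I')(f) = Mul(Add(-477, f), Pow(Mul(2, f), -1)) = Mul(Add(-477, f), Mul(Rational(1, 2), Pow(f, -1))) = Mul(Rational(1, 2), Pow(f, -1), Add(-477, f)))
s = Rational(-23, 21343327) (s = Mul(Mul(Rational(1, 2), Pow(339, -1), Add(-477, 339)), Pow(188879, -1)) = Mul(Mul(Rational(1, 2), Rational(1, 339), -138), Rational(1, 188879)) = Mul(Rational(-23, 113), Rational(1, 188879)) = Rational(-23, 21343327) ≈ -1.0776e-6)
z = -67623 (z = Add(Add(45654, -123008), Mul(-1, Add(-9751, 20))) = Add(-77354, Mul(-1, -9731)) = Add(-77354, 9731) = -67623)
Add(s, Mul(-1, z)) = Add(Rational(-23, 21343327), Mul(-1, -67623)) = Add(Rational(-23, 21343327), 67623) = Rational(1443299801698, 21343327)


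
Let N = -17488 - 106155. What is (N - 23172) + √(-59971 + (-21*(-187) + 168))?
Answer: -146815 + 2*I*√13969 ≈ -1.4682e+5 + 236.38*I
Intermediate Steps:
N = -123643
(N - 23172) + √(-59971 + (-21*(-187) + 168)) = (-123643 - 23172) + √(-59971 + (-21*(-187) + 168)) = -146815 + √(-59971 + (3927 + 168)) = -146815 + √(-59971 + 4095) = -146815 + √(-55876) = -146815 + 2*I*√13969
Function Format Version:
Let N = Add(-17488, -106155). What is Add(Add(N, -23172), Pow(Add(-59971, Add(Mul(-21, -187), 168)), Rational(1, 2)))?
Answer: Add(-146815, Mul(2, I, Pow(13969, Rational(1, 2)))) ≈ Add(-1.4682e+5, Mul(236.38, I))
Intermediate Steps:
N = -123643
Add(Add(N, -23172), Pow(Add(-59971, Add(Mul(-21, -187), 168)), Rational(1, 2))) = Add(Add(-123643, -23172), Pow(Add(-59971, Add(Mul(-21, -187), 168)), Rational(1, 2))) = Add(-146815, Pow(Add(-59971, Add(3927, 168)), Rational(1, 2))) = Add(-146815, Pow(Add(-59971, 4095), Rational(1, 2))) = Add(-146815, Pow(-55876, Rational(1, 2))) = Add(-146815, Mul(2, I, Pow(13969, Rational(1, 2))))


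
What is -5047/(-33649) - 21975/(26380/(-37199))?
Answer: 785898335231/25361732 ≈ 30988.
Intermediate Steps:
-5047/(-33649) - 21975/(26380/(-37199)) = -5047*(-1/33649) - 21975/(26380*(-1/37199)) = 721/4807 - 21975/(-26380/37199) = 721/4807 - 21975*(-37199/26380) = 721/4807 + 163489605/5276 = 785898335231/25361732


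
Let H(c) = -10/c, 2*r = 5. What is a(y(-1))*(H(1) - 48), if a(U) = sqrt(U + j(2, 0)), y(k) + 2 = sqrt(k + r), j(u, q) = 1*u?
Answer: -29*2**(3/4)*3**(1/4) ≈ -64.188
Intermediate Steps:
r = 5/2 (r = (1/2)*5 = 5/2 ≈ 2.5000)
j(u, q) = u
y(k) = -2 + sqrt(5/2 + k) (y(k) = -2 + sqrt(k + 5/2) = -2 + sqrt(5/2 + k))
a(U) = sqrt(2 + U) (a(U) = sqrt(U + 2) = sqrt(2 + U))
a(y(-1))*(H(1) - 48) = sqrt(2 + (-2 + sqrt(10 + 4*(-1))/2))*(-10/1 - 48) = sqrt(2 + (-2 + sqrt(10 - 4)/2))*(-10*1 - 48) = sqrt(2 + (-2 + sqrt(6)/2))*(-10 - 48) = sqrt(sqrt(6)/2)*(-58) = (2**(3/4)*3**(1/4)/2)*(-58) = -29*2**(3/4)*3**(1/4)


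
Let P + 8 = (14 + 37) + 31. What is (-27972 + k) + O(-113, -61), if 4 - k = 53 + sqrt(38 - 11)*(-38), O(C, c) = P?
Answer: -27947 + 114*sqrt(3) ≈ -27750.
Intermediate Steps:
P = 74 (P = -8 + ((14 + 37) + 31) = -8 + (51 + 31) = -8 + 82 = 74)
O(C, c) = 74
k = -49 + 114*sqrt(3) (k = 4 - (53 + sqrt(38 - 11)*(-38)) = 4 - (53 + sqrt(27)*(-38)) = 4 - (53 + (3*sqrt(3))*(-38)) = 4 - (53 - 114*sqrt(3)) = 4 + (-53 + 114*sqrt(3)) = -49 + 114*sqrt(3) ≈ 148.45)
(-27972 + k) + O(-113, -61) = (-27972 + (-49 + 114*sqrt(3))) + 74 = (-28021 + 114*sqrt(3)) + 74 = -27947 + 114*sqrt(3)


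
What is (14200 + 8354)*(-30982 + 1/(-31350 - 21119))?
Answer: -36663659683686/52469 ≈ -6.9877e+8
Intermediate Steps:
(14200 + 8354)*(-30982 + 1/(-31350 - 21119)) = 22554*(-30982 + 1/(-52469)) = 22554*(-30982 - 1/52469) = 22554*(-1625594559/52469) = -36663659683686/52469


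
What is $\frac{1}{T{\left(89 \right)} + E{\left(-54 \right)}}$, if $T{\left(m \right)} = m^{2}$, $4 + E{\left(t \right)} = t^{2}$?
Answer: $\frac{1}{10833} \approx 9.231 \cdot 10^{-5}$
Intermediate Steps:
$E{\left(t \right)} = -4 + t^{2}$
$\frac{1}{T{\left(89 \right)} + E{\left(-54 \right)}} = \frac{1}{89^{2} - \left(4 - \left(-54\right)^{2}\right)} = \frac{1}{7921 + \left(-4 + 2916\right)} = \frac{1}{7921 + 2912} = \frac{1}{10833}$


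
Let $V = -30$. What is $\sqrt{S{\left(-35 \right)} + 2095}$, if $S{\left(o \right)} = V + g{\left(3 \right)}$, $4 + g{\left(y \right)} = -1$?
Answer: $2 \sqrt{515} \approx 45.387$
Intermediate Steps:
$g{\left(y \right)} = -5$ ($g{\left(y \right)} = -4 - 1 = -5$)
$S{\left(o \right)} = -35$ ($S{\left(o \right)} = -30 - 5 = -35$)
$\sqrt{S{\left(-35 \right)} + 2095} = \sqrt{-35 + 2095} = \sqrt{2060} = 2 \sqrt{515}$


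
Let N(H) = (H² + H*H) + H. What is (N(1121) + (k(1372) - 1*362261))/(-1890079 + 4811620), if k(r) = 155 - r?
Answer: 102425/139121 ≈ 0.73623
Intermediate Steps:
N(H) = H + 2*H² (N(H) = (H² + H²) + H = 2*H² + H = H + 2*H²)
(N(1121) + (k(1372) - 1*362261))/(-1890079 + 4811620) = (1121*(1 + 2*1121) + ((155 - 1*1372) - 1*362261))/(-1890079 + 4811620) = (1121*(1 + 2242) + ((155 - 1372) - 362261))/2921541 = (1121*2243 + (-1217 - 362261))*(1/2921541) = (2514403 - 363478)*(1/2921541) = 2150925*(1/2921541) = 102425/139121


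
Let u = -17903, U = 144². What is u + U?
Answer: 2833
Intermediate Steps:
U = 20736
u + U = -17903 + 20736 = 2833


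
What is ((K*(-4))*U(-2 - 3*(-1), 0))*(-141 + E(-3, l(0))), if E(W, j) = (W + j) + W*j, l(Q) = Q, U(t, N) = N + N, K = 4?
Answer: 0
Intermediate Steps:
U(t, N) = 2*N
E(W, j) = W + j + W*j
((K*(-4))*U(-2 - 3*(-1), 0))*(-141 + E(-3, l(0))) = ((4*(-4))*(2*0))*(-141 + (-3 + 0 - 3*0)) = (-16*0)*(-141 + (-3 + 0 + 0)) = 0*(-141 - 3) = 0*(-144) = 0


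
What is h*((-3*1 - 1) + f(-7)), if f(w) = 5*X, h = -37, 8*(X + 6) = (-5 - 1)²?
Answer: 851/2 ≈ 425.50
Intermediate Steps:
X = -3/2 (X = -6 + (-5 - 1)²/8 = -6 + (⅛)*(-6)² = -6 + (⅛)*36 = -6 + 9/2 = -3/2 ≈ -1.5000)
f(w) = -15/2 (f(w) = 5*(-3/2) = -15/2)
h*((-3*1 - 1) + f(-7)) = -37*((-3*1 - 1) - 15/2) = -37*((-3 - 1) - 15/2) = -37*(-4 - 15/2) = -37*(-23/2) = 851/2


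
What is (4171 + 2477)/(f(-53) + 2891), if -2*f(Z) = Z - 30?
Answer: 4432/1955 ≈ 2.2670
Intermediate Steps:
f(Z) = 15 - Z/2 (f(Z) = -(Z - 30)/2 = -(-30 + Z)/2 = 15 - Z/2)
(4171 + 2477)/(f(-53) + 2891) = (4171 + 2477)/((15 - ½*(-53)) + 2891) = 6648/((15 + 53/2) + 2891) = 6648/(83/2 + 2891) = 6648/(5865/2) = 6648*(2/5865) = 4432/1955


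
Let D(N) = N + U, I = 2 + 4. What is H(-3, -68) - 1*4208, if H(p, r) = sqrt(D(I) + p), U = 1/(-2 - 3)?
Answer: -4208 + sqrt(70)/5 ≈ -4206.3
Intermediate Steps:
I = 6
U = -1/5 (U = 1/(-5) = -1/5 ≈ -0.20000)
D(N) = -1/5 + N (D(N) = N - 1/5 = -1/5 + N)
H(p, r) = sqrt(29/5 + p) (H(p, r) = sqrt((-1/5 + 6) + p) = sqrt(29/5 + p))
H(-3, -68) - 1*4208 = sqrt(145 + 25*(-3))/5 - 1*4208 = sqrt(145 - 75)/5 - 4208 = sqrt(70)/5 - 4208 = -4208 + sqrt(70)/5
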